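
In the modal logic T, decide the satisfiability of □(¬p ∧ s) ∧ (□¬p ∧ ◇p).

Unsatisfiable (every branch closes)

1. □(¬p ∧ s) ∧ (□¬p ∧ ◇p), w0
2. □(¬p ∧ s), w0
3. □¬p ∧ ◇p, w0
4. □¬p, w0
5. ◇p, w0
6. ¬p ∧ s, w0
7. ¬p, w0
8. s, w0
9. p, w1
10. ¬p ∧ s, w1
11. ¬p, w1
12. s, w1
Accessibility: w0Rw0, w0Rw1, w1Rw1
Branch closes: p and ¬p both at w1.
(One branch shown.) All branches close.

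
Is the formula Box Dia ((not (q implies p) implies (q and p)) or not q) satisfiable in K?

Yes, satisfiable

1. Box Dia ((not (q implies p) implies (q and p)) or not q), w0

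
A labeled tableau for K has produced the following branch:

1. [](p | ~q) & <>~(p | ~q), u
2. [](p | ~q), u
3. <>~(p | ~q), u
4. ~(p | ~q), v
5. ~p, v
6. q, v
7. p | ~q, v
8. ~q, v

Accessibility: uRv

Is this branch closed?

Yes, closed

Both q and ~q appear at v.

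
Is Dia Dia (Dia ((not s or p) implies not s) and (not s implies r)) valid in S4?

Tableau for the negation not Dia Dia (Dia ((not s or p) implies not s) and (not s implies r)):
1. not Dia Dia (Dia ((not s or p) implies not s) and (not s implies r)), w0
2. not Dia (Dia ((not s or p) implies not s) and (not s implies r)), w0
3. not (Dia ((not s or p) implies not s) and (not s implies r)), w0
4. not (not s implies r), w0
5. not s, w0
6. not r, w0
Accessibility: w0Rw0
The negation has an open branch (countermodel exists).

Invalid (countermodel exists)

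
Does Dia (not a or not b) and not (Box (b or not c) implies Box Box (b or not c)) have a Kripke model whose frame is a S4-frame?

1. Dia (not a or not b) and not (Box (b or not c) implies Box Box (b or not c)), u
2. Dia (not a or not b), u   [and-rule on 1]
3. not (Box (b or not c) implies Box Box (b or not c)), u   [and-rule on 1]
4. Box (b or not c), u   [neg-implies-rule on 3]
5. not Box Box (b or not c), u   [neg-implies-rule on 3]
6. b or not c, u   [Box-rule on 4 via uRu]
7. not c, u   [or-rule on 6 (branches; this branch)]
8. not a or not b, v   [Dia-rule on 2: fresh world v, uRv]
9. b or not c, v   [Box-rule on 4 via uRv]
10. not b, v   [or-rule on 8 (branches; this branch)]
11. not c, v   [or-rule on 9 (branches; this branch)]
12. not Box (b or not c), w   [neg-Box-rule on 5: fresh world w, uRw]
13. b or not c, w   [Box-rule on 4 via uRw]
14. not c, w   [or-rule on 13 (branches; this branch)]
15. not (b or not c), x   [neg-Box-rule on 12: fresh world x, wRx]
16. not b, x   [neg-or-rule on 15]
17. c, x   [neg-or-rule on 15]
18. b or not c, x   [Box-rule on 4 via uRx]
19. not c, x   [or-rule on 18 (branches; this branch)]
Accessibility: uRu, uRv, uRw, uRx, vRv, wRw, wRx, xRx
Branch closes: c and not c both at x.
Every branch closes; the branch above is one of them.

No, unsatisfiable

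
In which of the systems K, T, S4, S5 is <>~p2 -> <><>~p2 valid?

T, S4, S5

K-tableau for the negation ~(<>~p2 -> <><>~p2):
1. ~(<>~p2 -> <><>~p2), 0
2. <>~p2, 0
3. ~<><>~p2, 0
4. ~p2, 1
5. ~<>~p2, 1
Accessibility: 0R1
Complete open branch: countermodel on a K-frame, so not valid in K.
T-tableau for the negation ~(<>~p2 -> <><>~p2):
1. ~(<>~p2 -> <><>~p2), 0
2. <>~p2, 0
3. ~<><>~p2, 0
4. ~<>~p2, 0
5. p2, 0
6. ~p2, 1
7. ~<>~p2, 1
8. p2, 1
Accessibility: 0R0, 0R1, 1R1
Branch closes: p2 and ~p2 both at 1.
Every branch closes (one shown): valid in T, hence also in S4, S5 (every theorem of T is a theorem of S4 and S5).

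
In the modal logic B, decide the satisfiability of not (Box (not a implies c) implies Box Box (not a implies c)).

1. not (Box (not a implies c) implies Box Box (not a implies c)), 0
2. Box (not a implies c), 0   [neg-implies-rule on 1]
3. not Box Box (not a implies c), 0   [neg-implies-rule on 1]
4. not a implies c, 0   [Box-rule on 2 via 0R0]
5. c, 0   [implies-rule on 4 (branches; this branch)]
6. not Box (not a implies c), 1   [neg-Box-rule on 3: fresh world 1, 0R1]
7. not a implies c, 1   [Box-rule on 2 via 0R1]
8. c, 1   [implies-rule on 7 (branches; this branch)]
9. not (not a implies c), 2   [neg-Box-rule on 6: fresh world 2, 1R2]
10. not a, 2   [neg-implies-rule on 9]
11. not c, 2   [neg-implies-rule on 9]
Accessibility: 0R0, 0R1, 1R0, 1R1, 1R2, 2R1, 2R2

Yes, satisfiable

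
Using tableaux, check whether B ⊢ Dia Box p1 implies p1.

Tableau for the negation not (Dia Box p1 implies p1):
1. not (Dia Box p1 implies p1), u
2. Dia Box p1, u
3. not p1, u
4. Box p1, v
5. p1, u
Accessibility: uRu, uRv, vRu, vRv
Branch closes: p1 and not p1 both at u.
Every branch of the negation's tableau closes; the branch above is one of them.

Valid in B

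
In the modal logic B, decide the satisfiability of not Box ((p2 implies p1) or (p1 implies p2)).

Unsatisfiable (every branch closes)

1. not Box ((p2 implies p1) or (p1 implies p2)), w0
2. not ((p2 implies p1) or (p1 implies p2)), w1
3. not (p2 implies p1), w1
4. not (p1 implies p2), w1
5. p2, w1
6. not p1, w1
7. p1, w1
8. not p2, w1
Accessibility: w0Rw0, w0Rw1, w1Rw0, w1Rw1
Branch closes: p1 and not p1 both at w1.
All branches of the tableau close; one closing branch shown above.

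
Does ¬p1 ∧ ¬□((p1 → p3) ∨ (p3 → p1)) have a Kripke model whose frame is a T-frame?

1. ¬p1 ∧ ¬□((p1 → p3) ∨ (p3 → p1)), w0
2. ¬p1, w0   [∧-rule on 1]
3. ¬□((p1 → p3) ∨ (p3 → p1)), w0   [∧-rule on 1]
4. ¬((p1 → p3) ∨ (p3 → p1)), w1   [¬□-rule on 3: fresh world w1, w0Rw1]
5. ¬(p1 → p3), w1   [¬∨-rule on 4]
6. ¬(p3 → p1), w1   [¬∨-rule on 4]
7. p1, w1   [¬→-rule on 5]
8. ¬p3, w1   [¬→-rule on 5]
9. p3, w1   [¬→-rule on 6]
10. ¬p1, w1   [¬→-rule on 6]
Accessibility: w0Rw0, w0Rw1, w1Rw1
Branch closes: p3 and ¬p3 both at w1.
All branches of the tableau close; one closing branch shown above.

No, unsatisfiable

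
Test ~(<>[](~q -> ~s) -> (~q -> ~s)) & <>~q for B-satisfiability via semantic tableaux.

Unsatisfiable

1. ~(<>[](~q -> ~s) -> (~q -> ~s)) & <>~q, u
2. ~(<>[](~q -> ~s) -> (~q -> ~s)), u   [&-rule on 1]
3. <>~q, u   [&-rule on 1]
4. <>[](~q -> ~s), u   [~->-rule on 2]
5. ~(~q -> ~s), u   [~->-rule on 2]
6. ~q, u   [~->-rule on 5]
7. s, u   [~->-rule on 5]
8. ~q, v   [<>-rule on 3: fresh world v, uRv]
9. [](~q -> ~s), w   [<>-rule on 4: fresh world w, uRw]
10. ~q -> ~s, u   [[]-rule on 9 via wRu]
11. ~q -> ~s, w   [[]-rule on 9 via wRw]
12. ~s, u   [->-rule on 10 (branches; this branch)]
Accessibility: uRu, uRv, uRw, vRu, vRv, wRu, wRw
Branch closes: s and ~s both at u.
(One branch shown.) All branches close.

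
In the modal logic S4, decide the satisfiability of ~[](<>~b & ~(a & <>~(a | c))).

Satisfiable

1. ~[](<>~b & ~(a & <>~(a | c))), u
2. ~(<>~b & ~(a & <>~(a | c))), v   [~[]-rule on 1: fresh world v, uRv]
3. a & <>~(a | c), v   [~&-rule on 2 (branches; this branch)]
4. a, v   [&-rule on 3]
5. <>~(a | c), v   [&-rule on 3]
6. ~(a | c), w   [<>-rule on 5: fresh world w, vRw]
7. ~a, w   [~|-rule on 6]
8. ~c, w   [~|-rule on 6]
Accessibility: uRu, uRv, uRw, vRv, vRw, wRw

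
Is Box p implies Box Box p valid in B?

Not valid

Tableau for the negation not (Box p implies Box Box p):
1. not (Box p implies Box Box p), u
2. Box p, u   [neg-implies-rule on 1]
3. not Box Box p, u   [neg-implies-rule on 1]
4. p, u   [Box-rule on 2 via uRu]
5. not Box p, v   [neg-Box-rule on 3: fresh world v, uRv]
6. p, v   [Box-rule on 2 via uRv]
7. not p, w   [neg-Box-rule on 5: fresh world w, vRw]
Accessibility: uRu, uRv, vRu, vRv, vRw, wRv, wRw
The negation has an open branch (countermodel exists).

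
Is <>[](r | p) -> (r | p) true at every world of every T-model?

Tableau for the negation ~(<>[](r | p) -> (r | p)):
1. ~(<>[](r | p) -> (r | p)), w0
2. <>[](r | p), w0
3. ~(r | p), w0
4. ~r, w0
5. ~p, w0
6. [](r | p), w1
7. r | p, w1
8. p, w1
Accessibility: w0Rw0, w0Rw1, w1Rw1
The negation has an open branch (countermodel exists).

Not valid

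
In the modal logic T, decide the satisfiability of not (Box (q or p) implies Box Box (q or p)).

1. not (Box (q or p) implies Box Box (q or p)), 0
2. Box (q or p), 0   [neg-implies-rule on 1]
3. not Box Box (q or p), 0   [neg-implies-rule on 1]
4. q or p, 0   [Box-rule on 2 via 0R0]
5. p, 0   [or-rule on 4 (branches; this branch)]
6. not Box (q or p), 1   [neg-Box-rule on 3: fresh world 1, 0R1]
7. q or p, 1   [Box-rule on 2 via 0R1]
8. p, 1   [or-rule on 7 (branches; this branch)]
9. not (q or p), 2   [neg-Box-rule on 6: fresh world 2, 1R2]
10. not q, 2   [neg-or-rule on 9]
11. not p, 2   [neg-or-rule on 9]
Accessibility: 0R0, 0R1, 1R1, 1R2, 2R2

Satisfiable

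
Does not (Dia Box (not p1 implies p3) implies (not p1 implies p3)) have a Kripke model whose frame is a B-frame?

Unsatisfiable

1. not (Dia Box (not p1 implies p3) implies (not p1 implies p3)), u
2. Dia Box (not p1 implies p3), u   [neg-implies-rule on 1]
3. not (not p1 implies p3), u   [neg-implies-rule on 1]
4. not p1, u   [neg-implies-rule on 3]
5. not p3, u   [neg-implies-rule on 3]
6. Box (not p1 implies p3), v   [Dia-rule on 2: fresh world v, uRv]
7. not p1 implies p3, u   [Box-rule on 6 via vRu]
8. not p1 implies p3, v   [Box-rule on 6 via vRv]
9. p3, u   [implies-rule on 7 (branches; this branch)]
Accessibility: uRu, uRv, vRu, vRv
Branch closes: p3 and not p3 both at u.
All branches of the tableau close; one closing branch shown above.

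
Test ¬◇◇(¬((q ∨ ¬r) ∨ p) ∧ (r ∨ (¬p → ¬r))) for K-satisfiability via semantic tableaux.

1. ¬◇◇(¬((q ∨ ¬r) ∨ p) ∧ (r ∨ (¬p → ¬r))), w0

Yes, satisfiable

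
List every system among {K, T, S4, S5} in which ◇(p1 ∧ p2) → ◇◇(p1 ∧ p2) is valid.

T, S4, S5

T-tableau for the negation ¬(◇(p1 ∧ p2) → ◇◇(p1 ∧ p2)):
1. ¬(◇(p1 ∧ p2) → ◇◇(p1 ∧ p2)), u
2. ◇(p1 ∧ p2), u
3. ¬◇◇(p1 ∧ p2), u
4. ¬◇(p1 ∧ p2), u
5. ¬(p1 ∧ p2), u
6. ¬p2, u
7. p1 ∧ p2, v
8. p1, v
9. p2, v
10. ¬◇(p1 ∧ p2), v
11. ¬(p1 ∧ p2), v
12. ¬p2, v
Accessibility: uRu, uRv, vRv
Branch closes: p2 and ¬p2 both at v.
Every branch closes (one shown): valid in T, hence also in S4, S5 (every theorem of T is a theorem of S4 and S5).
K-tableau for the negation ¬(◇(p1 ∧ p2) → ◇◇(p1 ∧ p2)):
1. ¬(◇(p1 ∧ p2) → ◇◇(p1 ∧ p2)), u
2. ◇(p1 ∧ p2), u
3. ¬◇◇(p1 ∧ p2), u
4. p1 ∧ p2, v
5. p1, v
6. p2, v
7. ¬◇(p1 ∧ p2), v
Accessibility: uRv
Complete open branch: countermodel on a K-frame, so not valid in K.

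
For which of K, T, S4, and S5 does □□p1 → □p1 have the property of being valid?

K-tableau for the negation ¬(□□p1 → □p1):
1. ¬(□□p1 → □p1), 0
2. □□p1, 0   [¬→-rule on 1]
3. ¬□p1, 0   [¬→-rule on 1]
4. ¬p1, 1   [¬□-rule on 3: fresh world 1, 0R1]
5. □p1, 1   [□-rule on 2 via 0R1]
Accessibility: 0R1
Complete open branch: countermodel on a K-frame, so not valid in K.
T-tableau for the negation ¬(□□p1 → □p1):
1. ¬(□□p1 → □p1), 0
2. □□p1, 0   [¬→-rule on 1]
3. ¬□p1, 0   [¬→-rule on 1]
4. □p1, 0   [□-rule on 2 via 0R0]
5. p1, 0   [□-rule on 4 via 0R0]
6. ¬p1, 1   [¬□-rule on 3: fresh world 1, 0R1]
7. □p1, 1   [□-rule on 2 via 0R1]
8. p1, 1   [□-rule on 4 via 0R1]
Accessibility: 0R0, 0R1, 1R1
Branch closes: p1 and ¬p1 both at 1.
Every branch closes (one shown): valid in T, hence also in S4, S5 (every theorem of T is a theorem of S4 and S5).

T, S4, S5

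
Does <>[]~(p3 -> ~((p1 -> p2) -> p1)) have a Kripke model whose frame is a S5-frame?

1. <>[]~(p3 -> ~((p1 -> p2) -> p1)), w0
2. []~(p3 -> ~((p1 -> p2) -> p1)), w1
3. ~(p3 -> ~((p1 -> p2) -> p1)), w0
4. p3, w0
5. (p1 -> p2) -> p1, w0
6. ~(p3 -> ~((p1 -> p2) -> p1)), w1
7. p3, w1
8. (p1 -> p2) -> p1, w1
9. p1, w0
10. p1, w1
Accessibility: w0Rw0, w0Rw1, w1Rw0, w1Rw1

Yes, satisfiable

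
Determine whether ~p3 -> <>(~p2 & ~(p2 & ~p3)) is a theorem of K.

Tableau for the negation ~(~p3 -> <>(~p2 & ~(p2 & ~p3))):
1. ~(~p3 -> <>(~p2 & ~(p2 & ~p3))), u
2. ~p3, u
3. ~<>(~p2 & ~(p2 & ~p3)), u
The negation has an open branch (countermodel exists).

No, not valid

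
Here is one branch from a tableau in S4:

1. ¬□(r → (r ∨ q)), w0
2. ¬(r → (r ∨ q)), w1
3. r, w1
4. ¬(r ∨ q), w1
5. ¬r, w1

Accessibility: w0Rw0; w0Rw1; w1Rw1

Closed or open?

Closed

Both r and ¬r appear at w1.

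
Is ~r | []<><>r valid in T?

Invalid (countermodel exists)

Tableau for the negation ~(~r | []<><>r):
1. ~(~r | []<><>r), w0
2. r, w0   [~|-rule on 1]
3. ~[]<><>r, w0   [~|-rule on 1]
4. ~<><>r, w1   [~[]-rule on 3: fresh world w1, w0Rw1]
5. ~<>r, w1   [~<>-rule on 4 via w1Rw1]
6. ~r, w1   [~<>-rule on 5 via w1Rw1]
Accessibility: w0Rw0, w0Rw1, w1Rw1
The negation has an open branch (countermodel exists).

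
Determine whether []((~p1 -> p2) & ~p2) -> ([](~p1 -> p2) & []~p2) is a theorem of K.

Tableau for the negation ~([]((~p1 -> p2) & ~p2) -> ([](~p1 -> p2) & []~p2)):
1. ~([]((~p1 -> p2) & ~p2) -> ([](~p1 -> p2) & []~p2)), u
2. []((~p1 -> p2) & ~p2), u
3. ~([](~p1 -> p2) & []~p2), u
4. ~[](~p1 -> p2), u
5. ~(~p1 -> p2), v
6. ~p1, v
7. ~p2, v
8. (~p1 -> p2) & ~p2, v
9. ~p1 -> p2, v
10. p2, v
Accessibility: uRv
Branch closes: p2 and ~p2 both at v.
Every branch of the negation's tableau closes; the branch above is one of them.

Valid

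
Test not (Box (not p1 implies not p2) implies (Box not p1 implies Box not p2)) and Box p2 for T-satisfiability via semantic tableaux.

1. not (Box (not p1 implies not p2) implies (Box not p1 implies Box not p2)) and Box p2, w0
2. not (Box (not p1 implies not p2) implies (Box not p1 implies Box not p2)), w0
3. Box p2, w0
4. Box (not p1 implies not p2), w0
5. not (Box not p1 implies Box not p2), w0
6. Box not p1, w0
7. not Box not p2, w0
8. p2, w0
9. not p1 implies not p2, w0
10. not p1, w0
11. not p2, w0
Accessibility: w0Rw0
Branch closes: p2 and not p2 both at w0.
(One branch shown.) All branches close.

Unsatisfiable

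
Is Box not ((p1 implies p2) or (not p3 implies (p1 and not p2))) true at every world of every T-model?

Not valid

Tableau for the negation not Box not ((p1 implies p2) or (not p3 implies (p1 and not p2))):
1. not Box not ((p1 implies p2) or (not p3 implies (p1 and not p2))), 0
2. (p1 implies p2) or (not p3 implies (p1 and not p2)), 1
3. not p3 implies (p1 and not p2), 1
4. p1 and not p2, 1
5. p1, 1
6. not p2, 1
Accessibility: 0R0, 0R1, 1R1
The negation has an open branch (countermodel exists).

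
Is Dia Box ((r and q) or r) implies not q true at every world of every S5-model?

Not valid

Tableau for the negation not (Dia Box ((r and q) or r) implies not q):
1. not (Dia Box ((r and q) or r) implies not q), 0
2. Dia Box ((r and q) or r), 0
3. q, 0
4. Box ((r and q) or r), 1
5. (r and q) or r, 0
6. (r and q) or r, 1
7. r, 0
8. r, 1
Accessibility: 0R0, 0R1, 1R0, 1R1
The negation has an open branch (countermodel exists).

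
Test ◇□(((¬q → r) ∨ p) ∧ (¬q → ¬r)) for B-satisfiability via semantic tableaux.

Yes, satisfiable

1. ◇□(((¬q → r) ∨ p) ∧ (¬q → ¬r)), w0
2. □(((¬q → r) ∨ p) ∧ (¬q → ¬r)), w1
3. ((¬q → r) ∨ p) ∧ (¬q → ¬r), w0
4. (¬q → r) ∨ p, w0
5. ¬q → ¬r, w0
6. ((¬q → r) ∨ p) ∧ (¬q → ¬r), w1
7. (¬q → r) ∨ p, w1
8. ¬q → ¬r, w1
9. p, w0
10. ¬r, w0
11. p, w1
12. ¬r, w1
Accessibility: w0Rw0, w0Rw1, w1Rw0, w1Rw1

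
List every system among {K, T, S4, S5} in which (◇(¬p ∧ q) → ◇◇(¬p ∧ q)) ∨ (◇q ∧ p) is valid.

K-tableau for the negation ¬((◇(¬p ∧ q) → ◇◇(¬p ∧ q)) ∨ (◇q ∧ p)):
1. ¬((◇(¬p ∧ q) → ◇◇(¬p ∧ q)) ∨ (◇q ∧ p)), 0
2. ¬(◇(¬p ∧ q) → ◇◇(¬p ∧ q)), 0
3. ¬(◇q ∧ p), 0
4. ◇(¬p ∧ q), 0
5. ¬◇◇(¬p ∧ q), 0
6. ¬p, 0
7. ¬p ∧ q, 1
8. ¬p, 1
9. q, 1
10. ¬◇(¬p ∧ q), 1
Accessibility: 0R1
Complete open branch: countermodel on a K-frame, so not valid in K.
T-tableau for the negation ¬((◇(¬p ∧ q) → ◇◇(¬p ∧ q)) ∨ (◇q ∧ p)):
1. ¬((◇(¬p ∧ q) → ◇◇(¬p ∧ q)) ∨ (◇q ∧ p)), 0
2. ¬(◇(¬p ∧ q) → ◇◇(¬p ∧ q)), 0
3. ¬(◇q ∧ p), 0
4. ◇(¬p ∧ q), 0
5. ¬◇◇(¬p ∧ q), 0
6. ¬◇(¬p ∧ q), 0
7. ¬(¬p ∧ q), 0
8. ¬◇q, 0
9. ¬q, 0
10. ¬p ∧ q, 1
11. ¬p, 1
12. q, 1
13. ¬◇(¬p ∧ q), 1
14. ¬(¬p ∧ q), 1
15. ¬q, 1
Accessibility: 0R0, 0R1, 1R1
Branch closes: q and ¬q both at 1.
Every branch closes (one shown): valid in T, hence also in S4, S5 (every theorem of T is a theorem of S4 and S5).

T, S4, S5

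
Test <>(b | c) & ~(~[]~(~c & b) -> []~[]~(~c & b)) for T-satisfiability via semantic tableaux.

Satisfiable (open branch found)

1. <>(b | c) & ~(~[]~(~c & b) -> []~[]~(~c & b)), u
2. <>(b | c), u
3. ~(~[]~(~c & b) -> []~[]~(~c & b)), u
4. ~[]~(~c & b), u
5. ~[]~[]~(~c & b), u
6. b | c, v
7. c, v
8. ~c & b, w
9. ~c, w
10. b, w
11. []~(~c & b), x
12. ~(~c & b), x
13. ~b, x
Accessibility: uRu, uRv, uRw, uRx, vRv, wRw, xRx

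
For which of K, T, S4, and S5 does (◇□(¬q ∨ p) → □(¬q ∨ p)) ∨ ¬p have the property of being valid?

S4-tableau for the negation ¬((◇□(¬q ∨ p) → □(¬q ∨ p)) ∨ ¬p):
1. ¬((◇□(¬q ∨ p) → □(¬q ∨ p)) ∨ ¬p), 0
2. ¬(◇□(¬q ∨ p) → □(¬q ∨ p)), 0   [¬∨-rule on 1]
3. p, 0   [¬∨-rule on 1]
4. ◇□(¬q ∨ p), 0   [¬→-rule on 2]
5. ¬□(¬q ∨ p), 0   [¬→-rule on 2]
6. □(¬q ∨ p), 1   [◇-rule on 4: fresh world 1, 0R1]
7. ¬q ∨ p, 1   [□-rule on 6 via 1R1]
8. p, 1   [∨-rule on 7 (branches; this branch)]
9. ¬(¬q ∨ p), 2   [¬□-rule on 5: fresh world 2, 0R2]
10. q, 2   [¬∨-rule on 9]
11. ¬p, 2   [¬∨-rule on 9]
Accessibility: 0R0, 0R1, 0R2, 1R1, 2R2
Complete open branch: countermodel on an S4-frame, so not valid in S4, nor in K, T (the same frame is also a K-frame and a T-frame).
S5-tableau for the negation ¬((◇□(¬q ∨ p) → □(¬q ∨ p)) ∨ ¬p):
1. ¬((◇□(¬q ∨ p) → □(¬q ∨ p)) ∨ ¬p), 0
2. ¬(◇□(¬q ∨ p) → □(¬q ∨ p)), 0   [¬∨-rule on 1]
3. p, 0   [¬∨-rule on 1]
4. ◇□(¬q ∨ p), 0   [¬→-rule on 2]
5. ¬□(¬q ∨ p), 0   [¬→-rule on 2]
6. □(¬q ∨ p), 1   [◇-rule on 4: fresh world 1, 0R1]
7. ¬q ∨ p, 0   [□-rule on 6 via 1R0]
8. ¬q ∨ p, 1   [□-rule on 6 via 1R1]
9. p, 1   [∨-rule on 8 (branches; this branch)]
10. ¬(¬q ∨ p), 2   [¬□-rule on 5: fresh world 2, 0R2]
11. q, 2   [¬∨-rule on 10]
12. ¬p, 2   [¬∨-rule on 10]
13. ¬q ∨ p, 2   [□-rule on 6 via 1R2]
14. p, 2   [∨-rule on 13 (branches; this branch)]
Accessibility: 0R0, 0R1, 0R2, 1R0, 1R1, 1R2, 2R0, 2R1, 2R2
Branch closes: p and ¬p both at 2.
Every branch closes (one shown): valid in S5.

S5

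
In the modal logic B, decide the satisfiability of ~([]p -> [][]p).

1. ~([]p -> [][]p), u
2. []p, u   [~->-rule on 1]
3. ~[][]p, u   [~->-rule on 1]
4. p, u   [[]-rule on 2 via uRu]
5. ~[]p, v   [~[]-rule on 3: fresh world v, uRv]
6. p, v   [[]-rule on 2 via uRv]
7. ~p, w   [~[]-rule on 5: fresh world w, vRw]
Accessibility: uRu, uRv, vRu, vRv, vRw, wRv, wRw

Satisfiable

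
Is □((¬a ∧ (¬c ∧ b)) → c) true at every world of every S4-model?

Tableau for the negation ¬□((¬a ∧ (¬c ∧ b)) → c):
1. ¬□((¬a ∧ (¬c ∧ b)) → c), w0
2. ¬((¬a ∧ (¬c ∧ b)) → c), w1
3. ¬a ∧ (¬c ∧ b), w1
4. ¬c, w1
5. ¬a, w1
6. ¬c ∧ b, w1
7. b, w1
Accessibility: w0Rw0, w0Rw1, w1Rw1
The negation has an open branch (countermodel exists).

Not valid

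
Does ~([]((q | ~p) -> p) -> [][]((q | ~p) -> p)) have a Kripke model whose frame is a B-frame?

Satisfiable (open branch found)

1. ~([]((q | ~p) -> p) -> [][]((q | ~p) -> p)), w0
2. []((q | ~p) -> p), w0
3. ~[][]((q | ~p) -> p), w0
4. (q | ~p) -> p, w0
5. p, w0
6. ~[]((q | ~p) -> p), w1
7. (q | ~p) -> p, w1
8. p, w1
9. ~((q | ~p) -> p), w2
10. q | ~p, w2
11. ~p, w2
Accessibility: w0Rw0, w0Rw1, w1Rw0, w1Rw1, w1Rw2, w2Rw1, w2Rw2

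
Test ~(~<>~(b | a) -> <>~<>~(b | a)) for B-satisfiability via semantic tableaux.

1. ~(~<>~(b | a) -> <>~<>~(b | a)), w0
2. ~<>~(b | a), w0
3. ~<>~<>~(b | a), w0
4. b | a, w0
5. <>~(b | a), w0
6. a, w0
7. ~(b | a), w1
8. ~b, w1
9. ~a, w1
10. b | a, w1
11. <>~(b | a), w1
12. a, w1
Accessibility: w0Rw0, w0Rw1, w1Rw0, w1Rw1
Branch closes: a and ~a both at w1.
All branches of the tableau close; one closing branch shown above.

No, unsatisfiable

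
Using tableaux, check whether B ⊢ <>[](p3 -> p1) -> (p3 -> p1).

Tableau for the negation ~(<>[](p3 -> p1) -> (p3 -> p1)):
1. ~(<>[](p3 -> p1) -> (p3 -> p1)), w0
2. <>[](p3 -> p1), w0
3. ~(p3 -> p1), w0
4. p3, w0
5. ~p1, w0
6. [](p3 -> p1), w1
7. p3 -> p1, w0
8. p3 -> p1, w1
9. p1, w0
Accessibility: w0Rw0, w0Rw1, w1Rw0, w1Rw1
Branch closes: p1 and ~p1 both at w0.
All branches of the negation close; one closing branch shown above.

Valid in B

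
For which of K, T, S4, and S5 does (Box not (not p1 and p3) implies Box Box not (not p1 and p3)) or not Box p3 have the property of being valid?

S4-tableau for the negation not ((Box not (not p1 and p3) implies Box Box not (not p1 and p3)) or not Box p3):
1. not ((Box not (not p1 and p3) implies Box Box not (not p1 and p3)) or not Box p3), w0
2. not (Box not (not p1 and p3) implies Box Box not (not p1 and p3)), w0   [neg-or-rule on 1]
3. Box p3, w0   [neg-or-rule on 1]
4. Box not (not p1 and p3), w0   [neg-implies-rule on 2]
5. not Box Box not (not p1 and p3), w0   [neg-implies-rule on 2]
6. p3, w0   [Box-rule on 3 via w0Rw0]
7. not (not p1 and p3), w0   [Box-rule on 4 via w0Rw0]
8. p1, w0   [neg-and-rule on 7 (branches; this branch)]
9. not Box not (not p1 and p3), w1   [neg-Box-rule on 5: fresh world w1, w0Rw1]
10. p3, w1   [Box-rule on 3 via w0Rw1]
11. not (not p1 and p3), w1   [Box-rule on 4 via w0Rw1]
12. p1, w1   [neg-and-rule on 11 (branches; this branch)]
13. not p1 and p3, w2   [neg-Box-rule on 9: fresh world w2, w1Rw2]
14. not p1, w2   [and-rule on 13]
15. p3, w2   [and-rule on 13]
16. not (not p1 and p3), w2   [Box-rule on 4 via w0Rw2]
17. not p3, w2   [neg-and-rule on 16 (branches; this branch)]
Accessibility: w0Rw0, w0Rw1, w0Rw2, w1Rw1, w1Rw2, w2Rw2
Branch closes: p3 and not p3 both at w2.
Every branch closes (one shown): valid in S4, hence also in S5 (every theorem of S4 is a theorem of S5).
T-tableau for the negation not ((Box not (not p1 and p3) implies Box Box not (not p1 and p3)) or not Box p3):
1. not ((Box not (not p1 and p3) implies Box Box not (not p1 and p3)) or not Box p3), w0
2. not (Box not (not p1 and p3) implies Box Box not (not p1 and p3)), w0   [neg-or-rule on 1]
3. Box p3, w0   [neg-or-rule on 1]
4. Box not (not p1 and p3), w0   [neg-implies-rule on 2]
5. not Box Box not (not p1 and p3), w0   [neg-implies-rule on 2]
6. p3, w0   [Box-rule on 3 via w0Rw0]
7. not (not p1 and p3), w0   [Box-rule on 4 via w0Rw0]
8. p1, w0   [neg-and-rule on 7 (branches; this branch)]
9. not Box not (not p1 and p3), w1   [neg-Box-rule on 5: fresh world w1, w0Rw1]
10. p3, w1   [Box-rule on 3 via w0Rw1]
11. not (not p1 and p3), w1   [Box-rule on 4 via w0Rw1]
12. p1, w1   [neg-and-rule on 11 (branches; this branch)]
13. not p1 and p3, w2   [neg-Box-rule on 9: fresh world w2, w1Rw2]
14. not p1, w2   [and-rule on 13]
15. p3, w2   [and-rule on 13]
Accessibility: w0Rw0, w0Rw1, w1Rw1, w1Rw2, w2Rw2
Complete open branch: countermodel on a T-frame, so not valid in T, nor in K (the same frame is also a K-frame).

S4, S5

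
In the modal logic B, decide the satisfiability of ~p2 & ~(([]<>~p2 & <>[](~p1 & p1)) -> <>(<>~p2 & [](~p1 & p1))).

1. ~p2 & ~(([]<>~p2 & <>[](~p1 & p1)) -> <>(<>~p2 & [](~p1 & p1))), 0
2. ~p2, 0   [&-rule on 1]
3. ~(([]<>~p2 & <>[](~p1 & p1)) -> <>(<>~p2 & [](~p1 & p1))), 0   [&-rule on 1]
4. []<>~p2 & <>[](~p1 & p1), 0   [~->-rule on 3]
5. ~<>(<>~p2 & [](~p1 & p1)), 0   [~->-rule on 3]
6. []<>~p2, 0   [&-rule on 4]
7. <>[](~p1 & p1), 0   [&-rule on 4]
8. ~(<>~p2 & [](~p1 & p1)), 0   [~<>-rule on 5 via 0R0]
9. <>~p2, 0   [[]-rule on 6 via 0R0]
10. ~[](~p1 & p1), 0   [~&-rule on 8 (branches; this branch)]
11. [](~p1 & p1), 1   [<>-rule on 7: fresh world 1, 0R1]
12. ~(<>~p2 & [](~p1 & p1)), 1   [~<>-rule on 5 via 0R1]
13. <>~p2, 1   [[]-rule on 6 via 0R1]
14. ~p1 & p1, 0   [[]-rule on 11 via 1R0]
15. ~p1, 0   [&-rule on 14]
16. p1, 0   [&-rule on 14]
Accessibility: 0R0, 0R1, 1R0, 1R1
Branch closes: p1 and ~p1 both at 0.
(One branch shown.) All branches close.

Unsatisfiable (every branch closes)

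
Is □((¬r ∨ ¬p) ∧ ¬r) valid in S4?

Tableau for the negation ¬□((¬r ∨ ¬p) ∧ ¬r):
1. ¬□((¬r ∨ ¬p) ∧ ¬r), w0
2. ¬((¬r ∨ ¬p) ∧ ¬r), w1
3. r, w1
Accessibility: w0Rw0, w0Rw1, w1Rw1
The negation has an open branch (countermodel exists).

No, not valid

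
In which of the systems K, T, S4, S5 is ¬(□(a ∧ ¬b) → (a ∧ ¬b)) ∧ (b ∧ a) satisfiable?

K-tableau for the formula:
1. ¬(□(a ∧ ¬b) → (a ∧ ¬b)) ∧ (b ∧ a), u
2. ¬(□(a ∧ ¬b) → (a ∧ ¬b)), u
3. b ∧ a, u
4. □(a ∧ ¬b), u
5. ¬(a ∧ ¬b), u
6. b, u
7. a, u
Complete open branch: satisfiable in K.
T-tableau for the formula:
1. ¬(□(a ∧ ¬b) → (a ∧ ¬b)) ∧ (b ∧ a), u
2. ¬(□(a ∧ ¬b) → (a ∧ ¬b)), u
3. b ∧ a, u
4. □(a ∧ ¬b), u
5. ¬(a ∧ ¬b), u
6. b, u
7. a, u
8. a ∧ ¬b, u
9. ¬b, u
Accessibility: uRu
Branch closes: b and ¬b both at u.
Every branch closes (one shown): unsatisfiable in T, hence also in S4, S5 (every S4/S5-frame is a T-frame).

K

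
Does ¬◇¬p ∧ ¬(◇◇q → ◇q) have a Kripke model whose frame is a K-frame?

1. ¬◇¬p ∧ ¬(◇◇q → ◇q), w0
2. ¬◇¬p, w0
3. ¬(◇◇q → ◇q), w0
4. ◇◇q, w0
5. ¬◇q, w0
6. ◇q, w1
7. p, w1
8. ¬q, w1
9. q, w2
Accessibility: w0Rw1, w1Rw2

Yes, satisfiable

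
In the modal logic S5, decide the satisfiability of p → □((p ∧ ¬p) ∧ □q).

Satisfiable

1. p → □((p ∧ ¬p) ∧ □q), u
2. ¬p, u
Accessibility: uRu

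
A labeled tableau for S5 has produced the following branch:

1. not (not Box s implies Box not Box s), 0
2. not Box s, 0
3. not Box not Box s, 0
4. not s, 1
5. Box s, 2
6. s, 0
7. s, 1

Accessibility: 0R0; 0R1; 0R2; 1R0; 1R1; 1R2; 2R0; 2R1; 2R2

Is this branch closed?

Both s and not s appear at 1.

Yes, closed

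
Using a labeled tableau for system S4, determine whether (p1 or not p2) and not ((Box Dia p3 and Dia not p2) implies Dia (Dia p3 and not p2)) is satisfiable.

1. (p1 or not p2) and not ((Box Dia p3 and Dia not p2) implies Dia (Dia p3 and not p2)), w0
2. p1 or not p2, w0
3. not ((Box Dia p3 and Dia not p2) implies Dia (Dia p3 and not p2)), w0
4. Box Dia p3 and Dia not p2, w0
5. not Dia (Dia p3 and not p2), w0
6. Box Dia p3, w0
7. Dia not p2, w0
8. not (Dia p3 and not p2), w0
9. Dia p3, w0
10. p1, w0
11. p2, w0
12. not p2, w1
13. not (Dia p3 and not p2), w1
14. Dia p3, w1
15. not Dia p3, w1
16. not p3, w1
17. p3, w2
18. not (Dia p3 and not p2), w2
19. Dia p3, w2
20. p2, w2
21. p3, w3
22. not (Dia p3 and not p2), w3
23. Dia p3, w3
24. not p3, w3
Accessibility: w0Rw0, w0Rw1, w0Rw2, w0Rw3, w1Rw1, w1Rw3, w2Rw2, w3Rw3
Branch closes: p3 and not p3 both at w3.
Every branch closes; the branch above is one of them.

Unsatisfiable (every branch closes)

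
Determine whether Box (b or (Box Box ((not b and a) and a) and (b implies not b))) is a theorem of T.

Tableau for the negation not Box (b or (Box Box ((not b and a) and a) and (b implies not b))):
1. not Box (b or (Box Box ((not b and a) and a) and (b implies not b))), 0
2. not (b or (Box Box ((not b and a) and a) and (b implies not b))), 1
3. not b, 1
4. not (Box Box ((not b and a) and a) and (b implies not b)), 1
5. not Box Box ((not b and a) and a), 1
6. not Box ((not b and a) and a), 2
7. not ((not b and a) and a), 3
8. not a, 3
Accessibility: 0R0, 0R1, 1R1, 1R2, 2R2, 2R3, 3R3
The negation has an open branch (countermodel exists).

No, not valid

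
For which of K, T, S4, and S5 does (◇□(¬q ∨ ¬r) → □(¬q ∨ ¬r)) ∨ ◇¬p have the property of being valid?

S4-tableau for the negation ¬((◇□(¬q ∨ ¬r) → □(¬q ∨ ¬r)) ∨ ◇¬p):
1. ¬((◇□(¬q ∨ ¬r) → □(¬q ∨ ¬r)) ∨ ◇¬p), u
2. ¬(◇□(¬q ∨ ¬r) → □(¬q ∨ ¬r)), u   [¬∨-rule on 1]
3. ¬◇¬p, u   [¬∨-rule on 1]
4. ◇□(¬q ∨ ¬r), u   [¬→-rule on 2]
5. ¬□(¬q ∨ ¬r), u   [¬→-rule on 2]
6. p, u   [¬◇-rule on 3 via uRu]
7. □(¬q ∨ ¬r), v   [◇-rule on 4: fresh world v, uRv]
8. p, v   [¬◇-rule on 3 via uRv]
9. ¬q ∨ ¬r, v   [□-rule on 7 via vRv]
10. ¬r, v   [∨-rule on 9 (branches; this branch)]
11. ¬(¬q ∨ ¬r), w   [¬□-rule on 5: fresh world w, uRw]
12. q, w   [¬∨-rule on 11]
13. r, w   [¬∨-rule on 11]
14. p, w   [¬◇-rule on 3 via uRw]
Accessibility: uRu, uRv, uRw, vRv, wRw
Complete open branch: countermodel on an S4-frame, so not valid in S4, nor in K, T (the same frame is also a K-frame and a T-frame).
S5-tableau for the negation ¬((◇□(¬q ∨ ¬r) → □(¬q ∨ ¬r)) ∨ ◇¬p):
1. ¬((◇□(¬q ∨ ¬r) → □(¬q ∨ ¬r)) ∨ ◇¬p), u
2. ¬(◇□(¬q ∨ ¬r) → □(¬q ∨ ¬r)), u   [¬∨-rule on 1]
3. ¬◇¬p, u   [¬∨-rule on 1]
4. ◇□(¬q ∨ ¬r), u   [¬→-rule on 2]
5. ¬□(¬q ∨ ¬r), u   [¬→-rule on 2]
6. p, u   [¬◇-rule on 3 via uRu]
7. □(¬q ∨ ¬r), v   [◇-rule on 4: fresh world v, uRv]
8. p, v   [¬◇-rule on 3 via uRv]
9. ¬q ∨ ¬r, u   [□-rule on 7 via vRu]
10. ¬q ∨ ¬r, v   [□-rule on 7 via vRv]
11. ¬r, u   [∨-rule on 9 (branches; this branch)]
12. ¬r, v   [∨-rule on 10 (branches; this branch)]
13. ¬(¬q ∨ ¬r), w   [¬□-rule on 5: fresh world w, uRw]
14. q, w   [¬∨-rule on 13]
15. r, w   [¬∨-rule on 13]
16. p, w   [¬◇-rule on 3 via uRw]
17. ¬q ∨ ¬r, w   [□-rule on 7 via vRw]
18. ¬r, w   [∨-rule on 17 (branches; this branch)]
Accessibility: uRu, uRv, uRw, vRu, vRv, vRw, wRu, wRv, wRw
Branch closes: r and ¬r both at w.
Every branch closes (one shown): valid in S5.

S5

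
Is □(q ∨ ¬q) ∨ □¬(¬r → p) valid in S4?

Tableau for the negation ¬(□(q ∨ ¬q) ∨ □¬(¬r → p)):
1. ¬(□(q ∨ ¬q) ∨ □¬(¬r → p)), u
2. ¬□(q ∨ ¬q), u   [¬∨-rule on 1]
3. ¬□¬(¬r → p), u   [¬∨-rule on 1]
4. ¬(q ∨ ¬q), v   [¬□-rule on 2: fresh world v, uRv]
5. ¬q, v   [¬∨-rule on 4]
6. q, v   [¬∨-rule on 4]
Accessibility: uRu, uRv, vRv
Branch closes: q and ¬q both at v.
Every branch of the negation's tableau closes; the branch above is one of them.

Valid in S4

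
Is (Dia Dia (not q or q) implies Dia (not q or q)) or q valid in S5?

Valid

Tableau for the negation not ((Dia Dia (not q or q) implies Dia (not q or q)) or q):
1. not ((Dia Dia (not q or q) implies Dia (not q or q)) or q), 0
2. not (Dia Dia (not q or q) implies Dia (not q or q)), 0
3. not q, 0
4. Dia Dia (not q or q), 0
5. not Dia (not q or q), 0
6. not (not q or q), 0
7. q, 0
Accessibility: 0R0
Branch closes: q and not q both at 0.
All branches of the negation close; one closing branch shown above.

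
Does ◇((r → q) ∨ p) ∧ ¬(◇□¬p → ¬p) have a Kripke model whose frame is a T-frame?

Satisfiable (open branch found)

1. ◇((r → q) ∨ p) ∧ ¬(◇□¬p → ¬p), u
2. ◇((r → q) ∨ p), u
3. ¬(◇□¬p → ¬p), u
4. ◇□¬p, u
5. p, u
6. (r → q) ∨ p, v
7. p, v
8. □¬p, w
9. ¬p, w
Accessibility: uRu, uRv, uRw, vRv, wRw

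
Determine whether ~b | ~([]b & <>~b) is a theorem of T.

Valid

Tableau for the negation ~(~b | ~([]b & <>~b)):
1. ~(~b | ~([]b & <>~b)), 0
2. b, 0   [~|-rule on 1]
3. []b & <>~b, 0   [~|-rule on 1]
4. []b, 0   [&-rule on 3]
5. <>~b, 0   [&-rule on 3]
6. ~b, 1   [<>-rule on 5: fresh world 1, 0R1]
7. b, 1   [[]-rule on 4 via 0R1]
Accessibility: 0R0, 0R1, 1R1
Branch closes: b and ~b both at 1.
Every branch of the negation's tableau closes; the branch above is one of them.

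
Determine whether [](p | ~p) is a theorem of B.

Yes, valid

Tableau for the negation ~[](p | ~p):
1. ~[](p | ~p), 0
2. ~(p | ~p), 1   [~[]-rule on 1: fresh world 1, 0R1]
3. ~p, 1   [~|-rule on 2]
4. p, 1   [~|-rule on 2]
Accessibility: 0R0, 0R1, 1R0, 1R1
Branch closes: p and ~p both at 1.
Every branch of the negation's tableau closes; the branch above is one of them.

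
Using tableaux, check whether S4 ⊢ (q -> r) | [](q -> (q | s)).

Yes, valid

Tableau for the negation ~((q -> r) | [](q -> (q | s))):
1. ~((q -> r) | [](q -> (q | s))), w0
2. ~(q -> r), w0   [~|-rule on 1]
3. ~[](q -> (q | s)), w0   [~|-rule on 1]
4. q, w0   [~->-rule on 2]
5. ~r, w0   [~->-rule on 2]
6. ~(q -> (q | s)), w1   [~[]-rule on 3: fresh world w1, w0Rw1]
7. q, w1   [~->-rule on 6]
8. ~(q | s), w1   [~->-rule on 6]
9. ~q, w1   [~|-rule on 8]
10. ~s, w1   [~|-rule on 8]
Accessibility: w0Rw0, w0Rw1, w1Rw1
Branch closes: q and ~q both at w1.
All branches of the negation close; one closing branch shown above.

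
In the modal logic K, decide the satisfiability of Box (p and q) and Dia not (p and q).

Unsatisfiable (every branch closes)

1. Box (p and q) and Dia not (p and q), 0
2. Box (p and q), 0
3. Dia not (p and q), 0
4. not (p and q), 1
5. p and q, 1
6. p, 1
7. q, 1
8. not q, 1
Accessibility: 0R1
Branch closes: q and not q both at 1.
All branches of the tableau close; one closing branch shown above.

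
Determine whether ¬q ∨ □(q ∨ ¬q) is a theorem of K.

Valid in K

Tableau for the negation ¬(¬q ∨ □(q ∨ ¬q)):
1. ¬(¬q ∨ □(q ∨ ¬q)), w0
2. q, w0   [¬∨-rule on 1]
3. ¬□(q ∨ ¬q), w0   [¬∨-rule on 1]
4. ¬(q ∨ ¬q), w1   [¬□-rule on 3: fresh world w1, w0Rw1]
5. ¬q, w1   [¬∨-rule on 4]
6. q, w1   [¬∨-rule on 4]
Accessibility: w0Rw1
Branch closes: q and ¬q both at w1.
All branches of the negation close; one closing branch shown above.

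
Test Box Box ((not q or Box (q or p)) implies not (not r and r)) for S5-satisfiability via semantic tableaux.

1. Box Box ((not q or Box (q or p)) implies not (not r and r)), 0
2. Box ((not q or Box (q or p)) implies not (not r and r)), 0
3. (not q or Box (q or p)) implies not (not r and r), 0
4. not (not r and r), 0
5. not r, 0
Accessibility: 0R0

Yes, satisfiable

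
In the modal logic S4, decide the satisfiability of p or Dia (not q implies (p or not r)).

Satisfiable

1. p or Dia (not q implies (p or not r)), 0
2. Dia (not q implies (p or not r)), 0   [or-rule on 1 (branches; this branch)]
3. not q implies (p or not r), 1   [Dia-rule on 2: fresh world 1, 0R1]
4. p or not r, 1   [implies-rule on 3 (branches; this branch)]
5. not r, 1   [or-rule on 4 (branches; this branch)]
Accessibility: 0R0, 0R1, 1R1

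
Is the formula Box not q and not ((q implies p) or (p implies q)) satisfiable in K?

No, unsatisfiable

1. Box not q and not ((q implies p) or (p implies q)), 0
2. Box not q, 0
3. not ((q implies p) or (p implies q)), 0
4. not (q implies p), 0
5. not (p implies q), 0
6. q, 0
7. not p, 0
8. p, 0
9. not q, 0
Branch closes: p and not p both at 0.
Every branch closes; the branch above is one of them.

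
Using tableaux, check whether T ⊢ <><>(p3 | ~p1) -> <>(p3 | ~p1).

Invalid (countermodel exists)

Tableau for the negation ~(<><>(p3 | ~p1) -> <>(p3 | ~p1)):
1. ~(<><>(p3 | ~p1) -> <>(p3 | ~p1)), w0
2. <><>(p3 | ~p1), w0   [~->-rule on 1]
3. ~<>(p3 | ~p1), w0   [~->-rule on 1]
4. ~(p3 | ~p1), w0   [~<>-rule on 3 via w0Rw0]
5. ~p3, w0   [~|-rule on 4]
6. p1, w0   [~|-rule on 4]
7. <>(p3 | ~p1), w1   [<>-rule on 2: fresh world w1, w0Rw1]
8. ~(p3 | ~p1), w1   [~<>-rule on 3 via w0Rw1]
9. ~p3, w1   [~|-rule on 8]
10. p1, w1   [~|-rule on 8]
11. p3 | ~p1, w2   [<>-rule on 7: fresh world w2, w1Rw2]
12. ~p1, w2   [|-rule on 11 (branches; this branch)]
Accessibility: w0Rw0, w0Rw1, w1Rw1, w1Rw2, w2Rw2
The negation has an open branch (countermodel exists).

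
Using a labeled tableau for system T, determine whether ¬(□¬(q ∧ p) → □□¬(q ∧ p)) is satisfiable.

Yes, satisfiable

1. ¬(□¬(q ∧ p) → □□¬(q ∧ p)), 0
2. □¬(q ∧ p), 0
3. ¬□□¬(q ∧ p), 0
4. ¬(q ∧ p), 0
5. ¬p, 0
6. ¬□¬(q ∧ p), 1
7. ¬(q ∧ p), 1
8. ¬p, 1
9. q ∧ p, 2
10. q, 2
11. p, 2
Accessibility: 0R0, 0R1, 1R1, 1R2, 2R2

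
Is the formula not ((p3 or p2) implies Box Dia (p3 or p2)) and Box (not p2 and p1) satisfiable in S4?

1. not ((p3 or p2) implies Box Dia (p3 or p2)) and Box (not p2 and p1), 0
2. not ((p3 or p2) implies Box Dia (p3 or p2)), 0
3. Box (not p2 and p1), 0
4. p3 or p2, 0
5. not Box Dia (p3 or p2), 0
6. not p2 and p1, 0
7. not p2, 0
8. p1, 0
9. p3, 0
10. not Dia (p3 or p2), 1
11. not p2 and p1, 1
12. not p2, 1
13. p1, 1
14. not (p3 or p2), 1
15. not p3, 1
Accessibility: 0R0, 0R1, 1R1

Satisfiable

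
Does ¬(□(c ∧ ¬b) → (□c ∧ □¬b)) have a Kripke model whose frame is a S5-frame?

1. ¬(□(c ∧ ¬b) → (□c ∧ □¬b)), 0
2. □(c ∧ ¬b), 0   [¬→-rule on 1]
3. ¬(□c ∧ □¬b), 0   [¬→-rule on 1]
4. c ∧ ¬b, 0   [□-rule on 2 via 0R0]
5. c, 0   [∧-rule on 4]
6. ¬b, 0   [∧-rule on 4]
7. ¬□¬b, 0   [¬∧-rule on 3 (branches; this branch)]
8. b, 1   [¬□-rule on 7: fresh world 1, 0R1]
9. c ∧ ¬b, 1   [□-rule on 2 via 0R1]
10. c, 1   [∧-rule on 9]
11. ¬b, 1   [∧-rule on 9]
Accessibility: 0R0, 0R1, 1R0, 1R1
Branch closes: b and ¬b both at 1.
Every branch closes; the branch above is one of them.

Unsatisfiable (every branch closes)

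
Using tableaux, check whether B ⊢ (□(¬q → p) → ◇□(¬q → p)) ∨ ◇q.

Tableau for the negation ¬((□(¬q → p) → ◇□(¬q → p)) ∨ ◇q):
1. ¬((□(¬q → p) → ◇□(¬q → p)) ∨ ◇q), u
2. ¬(□(¬q → p) → ◇□(¬q → p)), u
3. ¬◇q, u
4. □(¬q → p), u
5. ¬◇□(¬q → p), u
6. ¬q, u
7. ¬q → p, u
8. ¬□(¬q → p), u
9. p, u
10. ¬(¬q → p), v
11. ¬q, v
12. ¬p, v
13. ¬q → p, v
14. ¬□(¬q → p), v
15. p, v
Accessibility: uRu, uRv, vRu, vRv
Branch closes: p and ¬p both at v.
Every branch of the negation's tableau closes; the branch above is one of them.

Valid in B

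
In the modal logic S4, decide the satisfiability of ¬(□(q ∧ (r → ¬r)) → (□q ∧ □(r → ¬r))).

Unsatisfiable (every branch closes)

1. ¬(□(q ∧ (r → ¬r)) → (□q ∧ □(r → ¬r))), w0
2. □(q ∧ (r → ¬r)), w0   [¬→-rule on 1]
3. ¬(□q ∧ □(r → ¬r)), w0   [¬→-rule on 1]
4. q ∧ (r → ¬r), w0   [□-rule on 2 via w0Rw0]
5. q, w0   [∧-rule on 4]
6. r → ¬r, w0   [∧-rule on 4]
7. ¬□(r → ¬r), w0   [¬∧-rule on 3 (branches; this branch)]
8. ¬r, w0   [→-rule on 6 (branches; this branch)]
9. ¬(r → ¬r), w1   [¬□-rule on 7: fresh world w1, w0Rw1]
10. r, w1   [¬→-rule on 9]
11. q ∧ (r → ¬r), w1   [□-rule on 2 via w0Rw1]
12. q, w1   [∧-rule on 11]
13. r → ¬r, w1   [∧-rule on 11]
14. ¬r, w1   [→-rule on 13 (branches; this branch)]
Accessibility: w0Rw0, w0Rw1, w1Rw1
Branch closes: r and ¬r both at w1.
(One branch shown.) All branches close.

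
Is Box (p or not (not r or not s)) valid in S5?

Not valid

Tableau for the negation not Box (p or not (not r or not s)):
1. not Box (p or not (not r or not s)), 0
2. not (p or not (not r or not s)), 1   [neg-Box-rule on 1: fresh world 1, 0R1]
3. not p, 1   [neg-or-rule on 2]
4. not r or not s, 1   [neg-or-rule on 2]
5. not s, 1   [or-rule on 4 (branches; this branch)]
Accessibility: 0R0, 0R1, 1R0, 1R1
The negation has an open branch (countermodel exists).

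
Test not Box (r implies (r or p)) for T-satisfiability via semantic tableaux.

No, unsatisfiable

1. not Box (r implies (r or p)), w0
2. not (r implies (r or p)), w1
3. r, w1
4. not (r or p), w1
5. not r, w1
6. not p, w1
Accessibility: w0Rw0, w0Rw1, w1Rw1
Branch closes: r and not r both at w1.
All branches of the tableau close; one closing branch shown above.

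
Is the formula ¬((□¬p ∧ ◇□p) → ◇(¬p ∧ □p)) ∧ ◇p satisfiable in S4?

No, unsatisfiable

1. ¬((□¬p ∧ ◇□p) → ◇(¬p ∧ □p)) ∧ ◇p, 0
2. ¬((□¬p ∧ ◇□p) → ◇(¬p ∧ □p)), 0   [∧-rule on 1]
3. ◇p, 0   [∧-rule on 1]
4. □¬p ∧ ◇□p, 0   [¬→-rule on 2]
5. ¬◇(¬p ∧ □p), 0   [¬→-rule on 2]
6. □¬p, 0   [∧-rule on 4]
7. ◇□p, 0   [∧-rule on 4]
8. ¬(¬p ∧ □p), 0   [¬◇-rule on 5 via 0R0]
9. ¬p, 0   [□-rule on 6 via 0R0]
10. ¬□p, 0   [¬∧-rule on 8 (branches; this branch)]
11. p, 1   [◇-rule on 3: fresh world 1, 0R1]
12. ¬(¬p ∧ □p), 1   [¬◇-rule on 5 via 0R1]
13. ¬p, 1   [□-rule on 6 via 0R1]
Accessibility: 0R0, 0R1, 1R1
Branch closes: p and ¬p both at 1.
Every branch closes; the branch above is one of them.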